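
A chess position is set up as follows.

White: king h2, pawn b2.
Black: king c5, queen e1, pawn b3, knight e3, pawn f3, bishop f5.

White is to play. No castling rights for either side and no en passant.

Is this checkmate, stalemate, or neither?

White to move; white king on h2.
In check: no.
King squares — g1: attacked by Qe1; h1: attacked by Qe1; g2: attacked by Ne3; g3: attacked by Qe1; h3: attacked by Bf5.
Legal moves for White: none.
Not in check and no legal moves → stalemate.

stalemate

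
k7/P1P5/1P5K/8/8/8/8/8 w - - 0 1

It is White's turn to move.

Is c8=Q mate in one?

yes

After c8=Q: black king on a8; in check: yes, from the white queen on c8.
King squares — a7: attacked by Pb6; b7: attacked by Qc8; b8: attacked by Pa7.
Black has no legal moves → checkmate.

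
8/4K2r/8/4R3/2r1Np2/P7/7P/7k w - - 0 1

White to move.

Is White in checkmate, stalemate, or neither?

neither

White to move; white king on e7.
In check: yes, from the black rook on h7.
King squares — d6: available; e6: available; f6: available; d7: attacked by Rh7; f7: attacked by Rh7; d8: available; e8: available; f8: available.
Legal moves for White: Kf8, Ke8, Kd8, Kf6, Ke6, Kd6.
White is in check but has 6 legal moves → neither.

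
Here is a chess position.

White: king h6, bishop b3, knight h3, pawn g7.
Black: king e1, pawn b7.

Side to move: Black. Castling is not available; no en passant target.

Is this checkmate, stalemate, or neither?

Black to move; black king on e1.
In check: no.
Legal moves for Black: Ke2, Kd2, Kf1, b6, b5.
Black has 5 legal moves and is not in check → neither.

neither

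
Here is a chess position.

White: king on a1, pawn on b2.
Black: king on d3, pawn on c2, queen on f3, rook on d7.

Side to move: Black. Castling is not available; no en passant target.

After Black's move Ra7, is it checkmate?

yes

After Ra7: white king on a1; in check: yes, from the black rook on a7.
King squares — b1: attacked by Pc2; a2: attacked by Ra7; b2: own pawn.
White has no legal moves → checkmate.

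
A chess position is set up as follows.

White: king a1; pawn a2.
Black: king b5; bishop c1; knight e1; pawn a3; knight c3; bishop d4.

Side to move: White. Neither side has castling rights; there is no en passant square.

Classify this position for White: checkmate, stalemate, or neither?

White to move; white king on a1.
In check: no.
King squares — b1: attacked by Nc3; a2: own pawn; b2: attacked by Bc1.
Legal moves for White: none.
Not in check and no legal moves → stalemate.

stalemate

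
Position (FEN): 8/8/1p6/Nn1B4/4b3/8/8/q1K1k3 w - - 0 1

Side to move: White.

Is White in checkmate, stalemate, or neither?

checkmate

White to move; white king on c1.
In check: yes, from the black queen on a1.
King squares — b1: attacked by Qa1; d1: attacked by Qa1; b2: attacked by Qa1; c2: attacked by Be4; d2: attacked by Ke1.
Legal moves for White: none.
In check with no legal moves → checkmate.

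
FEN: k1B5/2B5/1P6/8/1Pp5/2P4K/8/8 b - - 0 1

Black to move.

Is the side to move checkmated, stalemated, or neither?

stalemate

Black to move; black king on a8.
In check: no.
King squares — a7: attacked by Pb6; b7: attacked by Bc8; b8: attacked by Bc7.
Legal moves for Black: none.
Not in check and no legal moves → stalemate.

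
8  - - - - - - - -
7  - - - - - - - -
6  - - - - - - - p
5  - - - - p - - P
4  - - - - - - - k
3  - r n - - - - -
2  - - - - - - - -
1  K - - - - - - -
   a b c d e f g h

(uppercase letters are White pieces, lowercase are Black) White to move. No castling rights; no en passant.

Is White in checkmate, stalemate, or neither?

White to move; white king on a1.
In check: no.
King squares — b1: attacked by Rb3; a2: attacked by Nc3; b2: attacked by Rb3.
Legal moves for White: none.
Not in check and no legal moves → stalemate.

stalemate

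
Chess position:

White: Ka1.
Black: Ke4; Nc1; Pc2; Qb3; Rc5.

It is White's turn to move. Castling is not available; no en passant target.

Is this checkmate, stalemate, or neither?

White to move; white king on a1.
In check: no.
King squares — b1: attacked by Pc2; a2: attacked by Nc1; b2: attacked by Qb3.
Legal moves for White: none.
Not in check and no legal moves → stalemate.

stalemate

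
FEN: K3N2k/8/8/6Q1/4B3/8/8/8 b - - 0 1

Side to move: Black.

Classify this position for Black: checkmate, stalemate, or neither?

stalemate

Black to move; black king on h8.
In check: no.
King squares — g7: attacked by Qg5; h7: attacked by Be4; g8: attacked by Qg5.
Legal moves for Black: none.
Not in check and no legal moves → stalemate.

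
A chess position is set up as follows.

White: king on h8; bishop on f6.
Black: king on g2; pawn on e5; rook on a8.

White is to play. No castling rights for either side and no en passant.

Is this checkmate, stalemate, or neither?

White to move; white king on h8.
In check: yes, from the black rook on a8.
Legal moves for White: Kh7, Kg7, Bd8.
White is in check but has 3 legal moves → neither.

neither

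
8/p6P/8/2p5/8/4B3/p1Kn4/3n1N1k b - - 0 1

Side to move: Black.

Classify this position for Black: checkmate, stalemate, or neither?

neither

Black to move; black king on h1.
In check: no.
Legal moves for Black: Ne4, Nc4, Nf3, Nb3, Nxf1, Nb1, Kg2, Nxe3+, Nc3, Nf2, Nb2, a6, c4, a1=Q, a1=R, a1=B, a1=N+, a5.
Black has 18 legal moves and is not in check → neither.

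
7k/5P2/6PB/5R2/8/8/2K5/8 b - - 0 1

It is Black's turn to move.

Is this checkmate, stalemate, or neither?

Black to move; black king on h8.
In check: no.
King squares — g7: attacked by Bh6; h7: attacked by Pg6; g8: attacked by Pf7.
Legal moves for Black: none.
Not in check and no legal moves → stalemate.

stalemate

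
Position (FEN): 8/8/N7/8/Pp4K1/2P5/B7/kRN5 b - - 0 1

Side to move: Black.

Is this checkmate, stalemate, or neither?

checkmate

Black to move; black king on a1.
In check: yes, from the white rook on b1.
King squares — b1: attacked by Ba2; a2: attacked by Nc1; b2: attacked by Rb1.
Legal moves for Black: none.
In check with no legal moves → checkmate.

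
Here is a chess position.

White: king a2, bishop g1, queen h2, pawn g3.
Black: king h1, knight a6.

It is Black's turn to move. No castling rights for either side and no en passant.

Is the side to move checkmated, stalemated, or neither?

Black to move; black king on h1.
In check: yes, from the white queen on h2.
King squares — g1: attacked by Qh2; g2: attacked by Qh2; h2: attacked by Bg1.
Legal moves for Black: none.
In check with no legal moves → checkmate.

checkmate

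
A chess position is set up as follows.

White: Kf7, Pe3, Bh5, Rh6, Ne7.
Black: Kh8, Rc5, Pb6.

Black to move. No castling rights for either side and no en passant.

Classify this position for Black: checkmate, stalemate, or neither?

Black to move; black king on h8.
In check: yes, from the white rook on h6.
King squares — g7: attacked by Kf7; h7: attacked by Rh6; g8: attacked by Ne7.
Legal moves for Black: none.
In check with no legal moves → checkmate.

checkmate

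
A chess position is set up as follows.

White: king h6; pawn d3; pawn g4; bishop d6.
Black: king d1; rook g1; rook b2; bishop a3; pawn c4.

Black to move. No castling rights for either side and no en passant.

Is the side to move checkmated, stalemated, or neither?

Black to move; black king on d1.
In check: no.
Legal moves for Black include: Bxd6, Bc5, Bb4, Rb8, Rb7, Rb6, Rb5, Rb4, Rb3, Rh2+, Rbg2, Rf2, Re2, Rd2, Rc2, Ra2, Rb1, Rxg4, ... (list truncated; more exist).
Black has legal moves and is not in check → neither.

neither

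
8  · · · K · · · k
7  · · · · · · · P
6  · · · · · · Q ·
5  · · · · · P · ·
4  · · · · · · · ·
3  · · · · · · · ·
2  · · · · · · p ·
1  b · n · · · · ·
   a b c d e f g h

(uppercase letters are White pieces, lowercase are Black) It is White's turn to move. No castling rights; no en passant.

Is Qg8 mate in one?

yes

After Qg8: black king on h8; in check: yes, from the white queen on g8.
King squares — g7: attacked by Qg8; h7: attacked by Qg8; g8: attacked by Ph7.
Black has no legal moves → checkmate.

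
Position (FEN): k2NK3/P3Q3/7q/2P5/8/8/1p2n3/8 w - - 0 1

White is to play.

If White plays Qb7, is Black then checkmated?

After Qb7: black king on a8; in check: yes, from the white queen on b7.
King squares — a7: attacked by Qb7; b7: attacked by Nd8; b8: attacked by Pa7.
Black has no legal moves → checkmate.

yes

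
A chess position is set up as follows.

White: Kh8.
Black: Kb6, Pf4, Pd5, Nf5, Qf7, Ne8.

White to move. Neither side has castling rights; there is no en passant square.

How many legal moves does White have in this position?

0

White to move; king on h8.
In check: no.
Legal moves: none.
Count: 0.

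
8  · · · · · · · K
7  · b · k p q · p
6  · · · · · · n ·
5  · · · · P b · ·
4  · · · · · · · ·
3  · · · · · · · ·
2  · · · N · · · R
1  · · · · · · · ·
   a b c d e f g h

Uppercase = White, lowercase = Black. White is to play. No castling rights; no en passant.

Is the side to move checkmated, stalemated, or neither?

checkmate

White to move; white king on h8.
In check: yes, from the black knight on g6.
King squares — g7: attacked by Qf7; h7: attacked by Qf7; g8: attacked by Qf7.
Legal moves for White: none.
In check with no legal moves → checkmate.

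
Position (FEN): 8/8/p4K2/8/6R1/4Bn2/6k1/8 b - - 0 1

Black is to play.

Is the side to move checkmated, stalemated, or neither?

Black to move; black king on g2.
In check: yes, from the white rook on g4.
King squares — f1: available; g1: attacked by Be3; h1: available; f2: attacked by Be3; h2: available; f3: own knight; g3: attacked by Rg4; h3: available.
Legal moves for Black: Kh3, Kh2, Kh1, Kf1.
Black is in check but has 4 legal moves → neither.

neither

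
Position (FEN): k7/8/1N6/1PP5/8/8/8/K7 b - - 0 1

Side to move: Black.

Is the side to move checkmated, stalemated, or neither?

Black to move; black king on a8.
In check: yes, from the white knight on b6.
King squares — a7: available; b7: available; b8: available.
Legal moves for Black: Kb8, Kb7, Ka7.
Black is in check but has 3 legal moves → neither.

neither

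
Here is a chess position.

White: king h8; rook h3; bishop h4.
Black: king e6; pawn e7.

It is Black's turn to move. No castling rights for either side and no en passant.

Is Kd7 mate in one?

no

After Kd7: white king on h8; in check: no.
White is not in check, so this cannot be checkmate.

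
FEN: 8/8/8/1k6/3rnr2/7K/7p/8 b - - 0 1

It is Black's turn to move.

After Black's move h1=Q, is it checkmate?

yes

After h1=Q: white king on h3; in check: yes, from the black queen on h1.
King squares — g2: attacked by Qh1; h2: attacked by Qh1; g3: attacked by Ne4; g4: attacked by Rf4; h4: attacked by Qh1.
White has no legal moves → checkmate.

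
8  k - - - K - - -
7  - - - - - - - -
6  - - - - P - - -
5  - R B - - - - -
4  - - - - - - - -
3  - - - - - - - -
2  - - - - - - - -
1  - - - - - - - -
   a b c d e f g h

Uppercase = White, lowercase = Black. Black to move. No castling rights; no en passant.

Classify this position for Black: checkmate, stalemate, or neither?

Black to move; black king on a8.
In check: no.
King squares — a7: attacked by Bc5; b7: attacked by Rb5; b8: attacked by Rb5.
Legal moves for Black: none.
Not in check and no legal moves → stalemate.

stalemate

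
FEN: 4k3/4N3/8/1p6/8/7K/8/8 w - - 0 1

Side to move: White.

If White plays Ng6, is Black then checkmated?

no

After Ng6: black king on e8; in check: no.
Black is not in check, so this cannot be checkmate.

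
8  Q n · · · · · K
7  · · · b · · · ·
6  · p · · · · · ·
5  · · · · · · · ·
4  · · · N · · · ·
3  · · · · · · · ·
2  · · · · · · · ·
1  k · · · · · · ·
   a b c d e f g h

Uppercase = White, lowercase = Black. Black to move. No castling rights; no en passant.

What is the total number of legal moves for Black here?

Black to move; king on a1.
In check: yes, from the white queen on a8.
Legal moves: Kb2, Kb1, Na6, Ba4.
Count: 4.

4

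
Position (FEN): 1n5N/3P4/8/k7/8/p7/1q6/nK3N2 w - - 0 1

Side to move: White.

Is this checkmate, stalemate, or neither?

checkmate

White to move; white king on b1.
In check: yes, from the black queen on b2.
King squares — a1: attacked by Qb2; c1: attacked by Qb2; a2: attacked by Qb2; b2: attacked by Pa3; c2: attacked by Na1.
Legal moves for White: none.
In check with no legal moves → checkmate.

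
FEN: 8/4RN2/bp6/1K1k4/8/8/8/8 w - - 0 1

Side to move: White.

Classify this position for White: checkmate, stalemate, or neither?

neither

White to move; white king on b5.
In check: yes, from the black bishop on a6.
Legal moves for White: Kxb6, Kxa6, Kb4, Ka4.
White is in check but has 4 legal moves → neither.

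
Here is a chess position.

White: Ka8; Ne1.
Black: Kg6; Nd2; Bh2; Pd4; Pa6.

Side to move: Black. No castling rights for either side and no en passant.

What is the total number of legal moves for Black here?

23

Black to move; king on g6.
In check: no.
Legal moves: Kh7, Kg7, Kf7, Kh6, Kf6, Kh5, Kg5, Kf5, Bb8, Bc7, Bd6, Be5, Bf4, Bg3, Bg1, Ne4, Nc4, Nf3, Nb3, Nf1, Nb1, a5, d3.
Count: 23.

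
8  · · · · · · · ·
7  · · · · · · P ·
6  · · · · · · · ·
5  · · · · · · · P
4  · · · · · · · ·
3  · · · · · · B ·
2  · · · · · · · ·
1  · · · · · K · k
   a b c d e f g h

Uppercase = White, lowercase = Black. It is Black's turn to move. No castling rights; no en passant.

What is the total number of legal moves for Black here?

Black to move; king on h1.
In check: no.
Legal moves: none.
Count: 0.

0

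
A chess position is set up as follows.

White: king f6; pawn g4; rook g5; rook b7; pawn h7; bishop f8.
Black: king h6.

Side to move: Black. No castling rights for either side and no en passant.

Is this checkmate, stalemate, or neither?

checkmate

Black to move; black king on h6.
In check: yes, from the white bishop on f8.
King squares — g5: attacked by Kf6; h5: attacked by Pg4; g6: attacked by Rg5; g7: attacked by Rg5; h7: attacked by Rb7.
Legal moves for Black: none.
In check with no legal moves → checkmate.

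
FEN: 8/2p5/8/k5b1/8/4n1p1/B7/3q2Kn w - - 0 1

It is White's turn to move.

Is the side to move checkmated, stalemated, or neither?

White to move; white king on g1.
In check: yes, from the black queen on d1.
King squares — f1: attacked by Qd1; h1: attacked by Qd1; f2: attacked by Nh1; g2: attacked by Ne3; h2: attacked by Pg3.
Legal moves for White: none.
In check with no legal moves → checkmate.

checkmate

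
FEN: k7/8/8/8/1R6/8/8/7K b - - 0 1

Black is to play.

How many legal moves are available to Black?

Black to move; king on a8.
In check: no.
Legal moves: Ka7.
Count: 1.

1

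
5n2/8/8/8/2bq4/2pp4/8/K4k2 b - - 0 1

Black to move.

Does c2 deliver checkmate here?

After c2: white king on a1; in check: yes, from the black queen on d4.
King squares — b1: attacked by Pc2; a2: attacked by Bc4; b2: attacked by Qd4.
White has no legal moves → checkmate.

yes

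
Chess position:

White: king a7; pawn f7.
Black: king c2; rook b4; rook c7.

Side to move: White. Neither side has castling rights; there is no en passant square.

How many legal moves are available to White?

2

White to move; king on a7.
In check: yes, from the black rook on c7.
Legal moves: Ka8, Ka6.
Count: 2.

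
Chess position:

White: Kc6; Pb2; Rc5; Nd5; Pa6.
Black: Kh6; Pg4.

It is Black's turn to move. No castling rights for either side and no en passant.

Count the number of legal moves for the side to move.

Black to move; king on h6.
In check: no.
Legal moves: Kh7, Kg7, Kg6, Kh5, Kg5, g3.
Count: 6.

6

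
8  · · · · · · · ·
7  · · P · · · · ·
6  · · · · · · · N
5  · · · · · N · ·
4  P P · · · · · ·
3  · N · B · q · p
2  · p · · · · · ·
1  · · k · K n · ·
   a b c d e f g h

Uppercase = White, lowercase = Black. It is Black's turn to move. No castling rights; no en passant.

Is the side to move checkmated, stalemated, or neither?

Black to move; black king on c1.
In check: yes, from the white knight on b3.
King squares — b1: attacked by Bd3; d1: attacked by Ke1; b2: own pawn; c2: attacked by Bd3; d2: attacked by Ke1.
Legal moves for Black: none.
In check with no legal moves → checkmate.

checkmate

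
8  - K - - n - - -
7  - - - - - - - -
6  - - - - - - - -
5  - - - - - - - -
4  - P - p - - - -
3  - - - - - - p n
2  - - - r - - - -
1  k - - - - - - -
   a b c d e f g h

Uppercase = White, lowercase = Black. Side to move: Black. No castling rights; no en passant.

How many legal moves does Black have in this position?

Black to move; king on a1.
In check: no.
Legal moves: Ng7, Nc7, Nf6, Nd6, Ng5, Nf4, Nf2, Ng1, Rd3, Rh2, Rg2, Rf2, Re2, Rc2, Rb2, Ra2, Rd1, Kb2, Ka2, Kb1, d3, g2.
Count: 22.

22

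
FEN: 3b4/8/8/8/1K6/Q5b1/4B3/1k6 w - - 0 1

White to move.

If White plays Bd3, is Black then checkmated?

yes

After Bd3: black king on b1; in check: yes, from the white bishop on d3.
King squares — a1: attacked by Qa3; c1: attacked by Qa3; a2: attacked by Qa3; b2: attacked by Qa3; c2: attacked by Bd3.
Black has no legal moves → checkmate.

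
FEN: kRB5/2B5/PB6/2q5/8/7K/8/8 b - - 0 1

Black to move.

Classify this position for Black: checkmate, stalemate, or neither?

Black to move; black king on a8.
In check: yes, from the white rook on b8.
King squares — a7: attacked by Bb6; b7: attacked by Pa6; b8: attacked by Bc7.
Legal moves for Black: none.
In check with no legal moves → checkmate.

checkmate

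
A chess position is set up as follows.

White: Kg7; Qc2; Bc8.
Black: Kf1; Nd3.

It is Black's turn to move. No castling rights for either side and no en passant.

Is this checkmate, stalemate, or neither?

neither

Black to move; black king on f1.
In check: no.
Legal moves for Black: Ne5, Nc5, Nf4, Nb4, Nf2, Nb2, Ne1, Nc1, Kg1, Ke1.
Black has 10 legal moves and is not in check → neither.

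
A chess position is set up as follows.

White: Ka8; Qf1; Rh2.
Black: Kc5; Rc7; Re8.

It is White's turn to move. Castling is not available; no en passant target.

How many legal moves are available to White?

0

White to move; king on a8.
In check: yes, from the black rook on e8.
Legal moves: none.
Count: 0.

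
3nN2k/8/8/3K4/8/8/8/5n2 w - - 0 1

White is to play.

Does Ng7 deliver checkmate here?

no

After Ng7: black king on h8; in check: no.
Black is not in check, so this cannot be checkmate.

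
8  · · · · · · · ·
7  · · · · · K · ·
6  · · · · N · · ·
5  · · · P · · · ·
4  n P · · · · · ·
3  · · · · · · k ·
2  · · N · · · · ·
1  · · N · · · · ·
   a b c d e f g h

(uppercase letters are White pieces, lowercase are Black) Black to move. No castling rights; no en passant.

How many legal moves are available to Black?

Black to move; king on g3.
In check: no.
Legal moves: Nb6, Nc5, Nc3, Nb2, Kh4, Kg4, Kh3, Kf3, Kh2, Kg2, Kf2.
Count: 11.

11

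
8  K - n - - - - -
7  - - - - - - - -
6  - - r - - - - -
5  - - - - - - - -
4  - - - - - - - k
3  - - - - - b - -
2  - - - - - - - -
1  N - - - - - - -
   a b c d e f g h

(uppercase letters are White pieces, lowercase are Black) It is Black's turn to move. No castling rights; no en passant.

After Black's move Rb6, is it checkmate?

yes

After Rb6: white king on a8; in check: yes, from the black bishop on f3.
King squares — a7: attacked by Nc8; b7: attacked by Bf3; b8: attacked by Rb6.
White has no legal moves → checkmate.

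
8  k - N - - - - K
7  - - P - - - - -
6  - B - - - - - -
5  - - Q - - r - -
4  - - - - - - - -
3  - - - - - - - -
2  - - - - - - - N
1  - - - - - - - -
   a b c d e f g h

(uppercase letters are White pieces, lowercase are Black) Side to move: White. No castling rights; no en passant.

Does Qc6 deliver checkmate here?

After Qc6: black king on a8; in check: yes, from the white queen on c6.
King squares — a7: attacked by Bb6; b7: attacked by Qc6; b8: attacked by Pc7.
Black has no legal moves → checkmate.

yes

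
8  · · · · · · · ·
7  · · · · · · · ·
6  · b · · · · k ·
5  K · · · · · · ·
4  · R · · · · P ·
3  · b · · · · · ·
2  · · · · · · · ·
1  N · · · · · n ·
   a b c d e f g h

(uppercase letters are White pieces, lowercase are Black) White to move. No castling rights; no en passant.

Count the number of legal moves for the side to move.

4

White to move; king on a5.
In check: yes, from the black bishop on b6.
Legal moves: Kxb6, Ka6, Kb5, Rxb6+.
Count: 4.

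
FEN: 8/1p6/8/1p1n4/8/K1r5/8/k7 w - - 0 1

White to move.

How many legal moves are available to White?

0

White to move; king on a3.
In check: yes, from the black rook on c3.
Legal moves: none.
Count: 0.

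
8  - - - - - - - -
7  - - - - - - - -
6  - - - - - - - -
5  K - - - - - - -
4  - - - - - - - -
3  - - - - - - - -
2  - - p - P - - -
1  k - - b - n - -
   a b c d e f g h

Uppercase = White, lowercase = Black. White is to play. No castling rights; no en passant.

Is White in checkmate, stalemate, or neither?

White to move; white king on a5.
In check: no.
Legal moves for White: Kb6, Ka6, Kb5, Kb4, Ka4, e3, e4.
White has 7 legal moves and is not in check → neither.

neither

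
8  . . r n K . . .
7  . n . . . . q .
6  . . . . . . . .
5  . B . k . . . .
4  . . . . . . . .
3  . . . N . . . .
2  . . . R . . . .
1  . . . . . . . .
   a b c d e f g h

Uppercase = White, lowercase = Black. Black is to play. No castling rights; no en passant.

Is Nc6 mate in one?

yes

After Nc6: white king on e8; in check: yes, from the black rook on c8.
King squares — d7: attacked by Qg7; e7: attacked by Nc6; f7: attacked by Qg7; d8: attacked by Nc6; f8: attacked by Qg7.
White has no legal moves → checkmate.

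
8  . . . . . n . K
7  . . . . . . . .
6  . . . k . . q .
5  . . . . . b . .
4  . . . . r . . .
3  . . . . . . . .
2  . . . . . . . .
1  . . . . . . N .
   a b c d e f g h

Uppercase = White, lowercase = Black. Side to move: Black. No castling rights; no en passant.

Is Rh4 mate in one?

yes

After Rh4: white king on h8; in check: yes, from the black rook on h4.
King squares — g7: attacked by Qg6; h7: attacked by Rh4; g8: attacked by Qg6.
White has no legal moves → checkmate.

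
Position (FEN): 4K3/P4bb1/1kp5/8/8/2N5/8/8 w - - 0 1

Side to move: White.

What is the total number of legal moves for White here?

White to move; king on e8.
In check: yes, from the black bishop on f7.
Legal moves: Kd8, Kxf7, Ke7, Kd7.
Count: 4.

4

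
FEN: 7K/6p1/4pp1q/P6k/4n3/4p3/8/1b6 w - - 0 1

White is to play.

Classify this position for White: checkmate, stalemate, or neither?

neither

White to move; white king on h8.
In check: yes, from the black queen on h6.
King squares — g7: attacked by Qh6; h7: attacked by Qh6; g8: available.
Legal moves for White: Kg8.
White is in check but has 1 legal move → neither.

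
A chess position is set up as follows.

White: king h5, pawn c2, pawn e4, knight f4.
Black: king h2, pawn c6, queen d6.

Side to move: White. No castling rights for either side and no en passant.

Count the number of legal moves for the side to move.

13

White to move; king on h5.
In check: no.
Legal moves: Kg5, Kh4, Kg4, Ng6, Ne6, Nd5, Nh3, Nd3, Ng2, Ne2, e5, c3, c4.
Count: 13.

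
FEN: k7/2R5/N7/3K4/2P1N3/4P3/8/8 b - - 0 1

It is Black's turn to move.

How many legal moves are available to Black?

Black to move; king on a8.
In check: no.
Legal moves: none.
Count: 0.

0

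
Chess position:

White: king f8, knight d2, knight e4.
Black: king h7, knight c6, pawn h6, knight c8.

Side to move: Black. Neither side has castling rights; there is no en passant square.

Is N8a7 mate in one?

no

After N8a7: white king on f8; in check: no.
White is not in check, so this cannot be checkmate.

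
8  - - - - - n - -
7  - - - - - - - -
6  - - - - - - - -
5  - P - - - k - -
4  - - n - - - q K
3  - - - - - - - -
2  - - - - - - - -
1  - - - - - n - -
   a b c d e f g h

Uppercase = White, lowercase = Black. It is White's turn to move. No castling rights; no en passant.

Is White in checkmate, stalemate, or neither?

White to move; white king on h4.
In check: yes, from the black queen on g4.
King squares — g3: attacked by Nf1; h3: attacked by Qg4; g4: attacked by Kf5; g5: attacked by Qg4; h5: attacked by Qg4.
Legal moves for White: none.
In check with no legal moves → checkmate.

checkmate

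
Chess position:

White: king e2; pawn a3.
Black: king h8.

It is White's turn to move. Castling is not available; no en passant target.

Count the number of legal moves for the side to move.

9

White to move; king on e2.
In check: no.
Legal moves: Kf3, Ke3, Kd3, Kf2, Kd2, Kf1, Ke1, Kd1, a4.
Count: 9.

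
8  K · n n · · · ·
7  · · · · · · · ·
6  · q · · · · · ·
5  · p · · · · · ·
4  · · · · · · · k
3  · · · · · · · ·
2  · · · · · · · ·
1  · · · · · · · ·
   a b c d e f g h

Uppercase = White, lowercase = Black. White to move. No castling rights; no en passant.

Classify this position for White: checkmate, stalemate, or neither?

stalemate

White to move; white king on a8.
In check: no.
King squares — a7: attacked by Qb6; b7: attacked by Qb6; b8: attacked by Qb6.
Legal moves for White: none.
Not in check and no legal moves → stalemate.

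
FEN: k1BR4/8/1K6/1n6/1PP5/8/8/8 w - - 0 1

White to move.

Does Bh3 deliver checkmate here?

yes

After Bh3: black king on a8; in check: yes, from the white rook on d8.
King squares — a7: attacked by Kb6; b7: attacked by Kb6; b8: attacked by Rd8.
Black has no legal moves → checkmate.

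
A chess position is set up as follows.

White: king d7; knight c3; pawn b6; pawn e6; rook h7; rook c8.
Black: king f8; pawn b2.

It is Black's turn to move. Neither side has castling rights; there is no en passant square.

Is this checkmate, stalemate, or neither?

Black to move; black king on f8.
In check: yes, from the white rook on c8.
King squares — e7: attacked by Kd7; f7: attacked by Pe6; g7: attacked by Rh7; e8: attacked by Kd7; g8: attacked by Rc8.
Legal moves for Black: none.
In check with no legal moves → checkmate.

checkmate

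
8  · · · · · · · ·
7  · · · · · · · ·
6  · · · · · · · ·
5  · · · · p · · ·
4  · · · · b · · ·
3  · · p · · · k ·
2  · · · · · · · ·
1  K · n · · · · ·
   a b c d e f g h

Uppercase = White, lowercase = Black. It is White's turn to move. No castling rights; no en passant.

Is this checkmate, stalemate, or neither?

stalemate

White to move; white king on a1.
In check: no.
King squares — b1: attacked by Be4; a2: attacked by Nc1; b2: attacked by Pc3.
Legal moves for White: none.
Not in check and no legal moves → stalemate.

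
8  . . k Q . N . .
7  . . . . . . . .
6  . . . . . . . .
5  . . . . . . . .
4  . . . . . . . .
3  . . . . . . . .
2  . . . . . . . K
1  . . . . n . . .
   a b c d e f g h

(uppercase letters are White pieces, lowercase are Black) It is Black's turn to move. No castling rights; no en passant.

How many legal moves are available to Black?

2

Black to move; king on c8.
In check: yes, from the white queen on d8.
Legal moves: Kxd8, Kb7.
Count: 2.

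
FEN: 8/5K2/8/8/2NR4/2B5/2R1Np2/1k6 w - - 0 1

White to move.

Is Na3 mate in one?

After Na3: black king on b1; in check: yes, from the white knight on a3.
King squares — a1: attacked by Bc3; c1: attacked by Rc2; a2: attacked by Rc2; b2: attacked by Rc2; c2: attacked by Na3.
Black has no legal moves → checkmate.

yes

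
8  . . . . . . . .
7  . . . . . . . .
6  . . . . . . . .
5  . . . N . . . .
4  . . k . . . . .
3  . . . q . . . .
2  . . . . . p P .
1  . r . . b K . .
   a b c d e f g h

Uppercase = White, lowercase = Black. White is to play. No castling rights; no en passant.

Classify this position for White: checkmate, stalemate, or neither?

checkmate

White to move; white king on f1.
In check: yes, from the black queen on d3.
King squares — e1: attacked by Rb1; g1: attacked by Pf2; e2: attacked by Qd3; f2: attacked by Be1; g2: own pawn.
Legal moves for White: none.
In check with no legal moves → checkmate.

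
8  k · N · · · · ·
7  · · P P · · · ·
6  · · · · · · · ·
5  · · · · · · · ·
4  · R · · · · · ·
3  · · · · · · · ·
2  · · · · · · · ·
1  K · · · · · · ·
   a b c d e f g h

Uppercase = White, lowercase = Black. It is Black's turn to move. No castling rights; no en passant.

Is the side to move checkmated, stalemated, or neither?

Black to move; black king on a8.
In check: no.
King squares — a7: attacked by Nc8; b7: attacked by Rb4; b8: attacked by Rb4.
Legal moves for Black: none.
Not in check and no legal moves → stalemate.

stalemate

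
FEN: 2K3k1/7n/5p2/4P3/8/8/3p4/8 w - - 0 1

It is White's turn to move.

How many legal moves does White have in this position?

White to move; king on c8.
In check: no.
Legal moves: Kd8, Kb8, Kd7, Kc7, Kb7, exf6, e6.
Count: 7.

7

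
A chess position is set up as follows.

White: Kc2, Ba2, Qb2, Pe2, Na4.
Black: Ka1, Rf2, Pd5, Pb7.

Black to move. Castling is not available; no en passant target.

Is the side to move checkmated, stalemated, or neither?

checkmate

Black to move; black king on a1.
In check: yes, from the white queen on b2.
King squares — b1: attacked by Ba2; a2: attacked by Qb2; b2: attacked by Kc2.
Legal moves for Black: none.
In check with no legal moves → checkmate.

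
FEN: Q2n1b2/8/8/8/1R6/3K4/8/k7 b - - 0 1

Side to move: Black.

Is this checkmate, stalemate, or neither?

checkmate

Black to move; black king on a1.
In check: yes, from the white queen on a8.
King squares — b1: attacked by Rb4; a2: attacked by Qa8; b2: attacked by Rb4.
Legal moves for Black: none.
In check with no legal moves → checkmate.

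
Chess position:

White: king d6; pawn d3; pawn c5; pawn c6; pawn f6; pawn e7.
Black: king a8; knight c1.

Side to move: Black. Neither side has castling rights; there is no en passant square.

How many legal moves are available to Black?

Black to move; king on a8.
In check: no.
Legal moves: Kb8, Ka7, Nxd3, Nb3, Ne2, Na2.
Count: 6.

6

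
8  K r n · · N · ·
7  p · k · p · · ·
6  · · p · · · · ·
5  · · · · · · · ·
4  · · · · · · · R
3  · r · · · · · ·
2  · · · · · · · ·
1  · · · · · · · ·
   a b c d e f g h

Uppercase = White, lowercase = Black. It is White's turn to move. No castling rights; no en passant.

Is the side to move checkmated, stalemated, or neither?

checkmate

White to move; white king on a8.
In check: yes, from the black rook on b8.
King squares — a7: attacked by Nc8; b7: attacked by Rb3; b8: attacked by Rb3.
Legal moves for White: none.
In check with no legal moves → checkmate.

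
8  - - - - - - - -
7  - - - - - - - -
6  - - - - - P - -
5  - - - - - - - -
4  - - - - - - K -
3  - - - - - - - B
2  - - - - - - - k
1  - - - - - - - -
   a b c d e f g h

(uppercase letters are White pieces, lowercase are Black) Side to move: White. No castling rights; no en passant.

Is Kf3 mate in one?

no

After Kf3: black king on h2; in check: no.
Black is not in check, so this cannot be checkmate.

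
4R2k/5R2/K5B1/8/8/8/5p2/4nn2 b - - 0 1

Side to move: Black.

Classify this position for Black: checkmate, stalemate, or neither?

Black to move; black king on h8.
In check: yes, from the white rook on e8.
King squares — g7: attacked by Rf7; h7: attacked by Bg6; g8: attacked by Re8.
Legal moves for Black: none.
In check with no legal moves → checkmate.

checkmate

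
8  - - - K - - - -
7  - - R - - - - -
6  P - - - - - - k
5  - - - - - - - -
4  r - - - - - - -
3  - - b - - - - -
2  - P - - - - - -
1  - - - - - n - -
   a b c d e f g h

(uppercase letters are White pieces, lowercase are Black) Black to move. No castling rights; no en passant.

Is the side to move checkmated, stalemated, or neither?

neither

Black to move; black king on h6.
In check: no.
Legal moves for Black include: Kg6, Kh5, Kg5, Rxa6, Ra5, Rh4, Rg4, Rf4, Re4, Rd4+, Rc4, Rb4, Ra3, Ra2, Ra1, Bh8, Bg7, Bf6+, ... (list truncated; more exist).
Black has legal moves and is not in check → neither.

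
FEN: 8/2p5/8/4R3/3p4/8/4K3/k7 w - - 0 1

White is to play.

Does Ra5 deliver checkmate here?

no

After Ra5: black king on a1; in check: yes, from the white rook on a5.
Black has 2 legal replies: Kb2, Kb1.
In check but a legal move exists → not checkmate.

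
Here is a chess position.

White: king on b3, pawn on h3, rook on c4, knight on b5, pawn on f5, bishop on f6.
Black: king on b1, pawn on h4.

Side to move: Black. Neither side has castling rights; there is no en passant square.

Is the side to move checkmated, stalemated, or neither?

stalemate

Black to move; black king on b1.
In check: no.
King squares — a1: attacked by Bf6; c1: attacked by Rc4; a2: attacked by Kb3; b2: attacked by Kb3; c2: attacked by Kb3.
Legal moves for Black: none.
Not in check and no legal moves → stalemate.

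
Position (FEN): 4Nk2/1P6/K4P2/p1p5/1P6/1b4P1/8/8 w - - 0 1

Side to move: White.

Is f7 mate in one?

After f7: black king on f8; in check: no.
Black is not in check, so this cannot be checkmate.

no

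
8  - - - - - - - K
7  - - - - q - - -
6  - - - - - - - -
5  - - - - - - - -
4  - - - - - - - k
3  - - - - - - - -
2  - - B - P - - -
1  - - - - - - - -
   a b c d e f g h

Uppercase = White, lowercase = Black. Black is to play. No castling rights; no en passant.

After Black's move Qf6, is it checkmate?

no

After Qf6: white king on h8; in check: yes, from the black queen on f6.
White has 2 legal replies: Kg8, Kh7.
In check but a legal move exists → not checkmate.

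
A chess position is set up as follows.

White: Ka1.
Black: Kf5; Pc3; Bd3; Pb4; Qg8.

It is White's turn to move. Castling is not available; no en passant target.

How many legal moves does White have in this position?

White to move; king on a1.
In check: no.
Legal moves: none.
Count: 0.

0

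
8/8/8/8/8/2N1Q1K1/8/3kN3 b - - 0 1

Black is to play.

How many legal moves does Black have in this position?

0

Black to move; king on d1.
In check: yes, from the white knight on c3.
Legal moves: none.
Count: 0.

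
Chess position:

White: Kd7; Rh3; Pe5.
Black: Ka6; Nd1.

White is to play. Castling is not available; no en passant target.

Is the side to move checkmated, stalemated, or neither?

neither

White to move; white king on d7.
In check: no.
Legal moves for White include: Ke8, Kd8, Kc8, Ke7, Kc7, Ke6, Kd6, Kc6, Rh8, Rh7, Rh6+, Rh5, Rh4, Rg3, Rf3, Re3, Rd3, Rc3, ... (list truncated; more exist).
White has legal moves and is not in check → neither.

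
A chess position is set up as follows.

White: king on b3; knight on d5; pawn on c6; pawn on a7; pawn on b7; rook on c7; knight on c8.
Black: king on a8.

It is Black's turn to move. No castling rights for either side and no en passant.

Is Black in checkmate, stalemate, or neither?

checkmate

Black to move; black king on a8.
In check: yes, from the white pawn on b7.
King squares — a7: attacked by Nc8; b7: attacked by Pc6; b8: attacked by Pa7.
Legal moves for Black: none.
In check with no legal moves → checkmate.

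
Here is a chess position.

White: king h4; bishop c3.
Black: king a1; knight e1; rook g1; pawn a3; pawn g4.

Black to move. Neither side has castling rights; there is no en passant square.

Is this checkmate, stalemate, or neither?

Black to move; black king on a1.
In check: yes, from the white bishop on c3.
Legal moves for Black: Ka2, Kb1.
Black is in check but has 2 legal moves → neither.

neither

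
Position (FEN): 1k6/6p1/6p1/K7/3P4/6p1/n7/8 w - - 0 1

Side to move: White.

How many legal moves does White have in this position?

5

White to move; king on a5.
In check: no.
Legal moves: Kb6, Ka6, Kb5, Ka4, d5.
Count: 5.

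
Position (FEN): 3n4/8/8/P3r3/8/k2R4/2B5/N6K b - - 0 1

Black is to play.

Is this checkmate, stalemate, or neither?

neither

Black to move; black king on a3.
In check: yes, from the white rook on d3.
King squares — a2: available; b2: available; b3: attacked by Na1; a4: attacked by Bc2; b4: available.
Legal moves for Black: Kb4, Kb2, Ka2.
Black is in check but has 3 legal moves → neither.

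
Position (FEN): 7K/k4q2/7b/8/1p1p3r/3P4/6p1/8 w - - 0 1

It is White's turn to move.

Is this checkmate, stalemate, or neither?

White to move; white king on h8.
In check: no.
King squares — g7: attacked by Bh6; h7: attacked by Qf7; g8: attacked by Qf7.
Legal moves for White: none.
Not in check and no legal moves → stalemate.

stalemate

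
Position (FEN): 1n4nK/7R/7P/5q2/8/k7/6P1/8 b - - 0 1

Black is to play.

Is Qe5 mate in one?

After Qe5: white king on h8; in check: yes, from the black queen on e5.
White has 2 legal replies: Kxg8, Rg7.
In check but a legal move exists → not checkmate.

no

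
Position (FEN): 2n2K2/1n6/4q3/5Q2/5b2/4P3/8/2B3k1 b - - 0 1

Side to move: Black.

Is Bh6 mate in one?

yes

After Bh6: white king on f8; in check: yes, from the black bishop on h6.
King squares — e7: attacked by Qe6; f7: attacked by Qe6; g7: attacked by Bh6; e8: attacked by Qe6; g8: attacked by Qe6.
White has no legal moves → checkmate.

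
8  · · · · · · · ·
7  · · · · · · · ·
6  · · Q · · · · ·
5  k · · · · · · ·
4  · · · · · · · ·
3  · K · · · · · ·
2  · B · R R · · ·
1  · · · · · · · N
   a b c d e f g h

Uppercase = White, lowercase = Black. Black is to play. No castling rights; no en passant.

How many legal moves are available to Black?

Black to move; king on a5.
In check: no.
Legal moves: none.
Count: 0.

0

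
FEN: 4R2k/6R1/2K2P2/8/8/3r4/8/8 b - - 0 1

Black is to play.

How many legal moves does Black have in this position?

Black to move; king on h8.
In check: yes, from the white rook on e8.
Legal moves: none.
Count: 0.

0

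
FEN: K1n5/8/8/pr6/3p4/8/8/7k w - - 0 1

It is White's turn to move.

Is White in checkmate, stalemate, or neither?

stalemate

White to move; white king on a8.
In check: no.
King squares — a7: attacked by Nc8; b7: attacked by Rb5; b8: attacked by Rb5.
Legal moves for White: none.
Not in check and no legal moves → stalemate.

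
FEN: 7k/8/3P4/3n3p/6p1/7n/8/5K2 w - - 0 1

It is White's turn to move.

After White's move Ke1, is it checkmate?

no

After Ke1: black king on h8; in check: no.
Black is not in check, so this cannot be checkmate.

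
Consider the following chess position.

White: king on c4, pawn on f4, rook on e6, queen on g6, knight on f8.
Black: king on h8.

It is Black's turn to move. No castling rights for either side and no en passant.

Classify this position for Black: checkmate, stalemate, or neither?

stalemate

Black to move; black king on h8.
In check: no.
King squares — g7: attacked by Qg6; h7: attacked by Qg6; g8: attacked by Qg6.
Legal moves for Black: none.
Not in check and no legal moves → stalemate.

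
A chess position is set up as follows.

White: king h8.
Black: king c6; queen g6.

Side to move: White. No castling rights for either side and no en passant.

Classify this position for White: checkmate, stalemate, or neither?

stalemate

White to move; white king on h8.
In check: no.
King squares — g7: attacked by Qg6; h7: attacked by Qg6; g8: attacked by Qg6.
Legal moves for White: none.
Not in check and no legal moves → stalemate.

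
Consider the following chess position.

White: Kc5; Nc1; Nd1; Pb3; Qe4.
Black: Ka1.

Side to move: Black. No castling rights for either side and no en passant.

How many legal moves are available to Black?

0

Black to move; king on a1.
In check: no.
Legal moves: none.
Count: 0.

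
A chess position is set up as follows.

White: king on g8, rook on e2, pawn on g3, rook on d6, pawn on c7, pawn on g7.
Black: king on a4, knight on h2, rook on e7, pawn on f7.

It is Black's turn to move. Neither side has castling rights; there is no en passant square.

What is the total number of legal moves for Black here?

Black to move; king on a4.
In check: no.
Legal moves: Re8+, Rd7, Rxc7, Re6, Re5, Re4, Re3, Rxe2, Kb5, Ka5, Kb4, Kb3, Ka3, Ng4, Nf3, Nf1, f6, f5.
Count: 18.

18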